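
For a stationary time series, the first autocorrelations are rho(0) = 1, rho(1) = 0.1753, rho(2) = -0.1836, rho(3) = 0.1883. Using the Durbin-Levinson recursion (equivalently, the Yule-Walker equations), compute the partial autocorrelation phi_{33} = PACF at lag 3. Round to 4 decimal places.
\phi_{33} = 0.2889

The PACF at lag k is phi_{kk}, the last component of the solution
to the Yule-Walker system G_k phi = r_k where
  (G_k)_{ij} = rho(|i - j|), (r_k)_i = rho(i), i,j = 1..k.
Equivalently, Durbin-Levinson gives phi_{kk} iteratively:
  phi_{11} = rho(1)
  phi_{kk} = [rho(k) - sum_{j=1..k-1} phi_{k-1,j} rho(k-j)]
            / [1 - sum_{j=1..k-1} phi_{k-1,j} rho(j)],
  phi_{k,j} = phi_{k-1,j} - phi_{kk} phi_{k-1,k-j},  j = 1..k-1.
Step k = 1:
  phi_11 = rho(1) = 0.1753.
Step k = 2:
  phi_22 = [rho(2) - phi_11 rho(1)] / [1 - phi_11 rho(1)] = [-0.1836 - (0.1753)(0.1753)] / [1 - (0.1753)(0.1753)]
         = -0.21433009 / 0.96926991 = -0.221125.
  Update: phi_21 = phi_11 - phi_22 phi_11 = 0.1753 - (-0.221125)(0.1753) = 0.214063.
Step k = 3:
  phi_33 = [rho(3) - phi_21 rho(2) - phi_22 rho(1)] / [1 - phi_21 rho(1) - phi_22 rho(2)]
    numerator   = 0.1883 - (0.214063)(-0.1836) - (-0.221125)(0.1753) = 0.26636528
    denominator = 1 - (0.214063)(0.1753) - (-0.221125)(-0.1836) = 0.92187611
  phi_33 = 0.26636528 / 0.92187611 = 0.2889.
Therefore phi_{33} = 0.2889.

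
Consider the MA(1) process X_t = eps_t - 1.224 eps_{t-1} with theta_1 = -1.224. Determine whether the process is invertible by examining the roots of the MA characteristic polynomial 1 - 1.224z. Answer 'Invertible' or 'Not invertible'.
\text{Not invertible}

The MA(q) characteristic polynomial is P(z) = 1 - 1.224z.
Invertibility requires all roots to lie outside the unit circle, i.e. |z| > 1 for every root.
This is linear in z: 1 + (-1.224) z = 0  =>  z = -1/(-1.224) = 0.816993,  |z| = 0.816993.
Moduli of all roots: 0.8170.
All moduli strictly greater than 1? No.
Verdict: Not invertible.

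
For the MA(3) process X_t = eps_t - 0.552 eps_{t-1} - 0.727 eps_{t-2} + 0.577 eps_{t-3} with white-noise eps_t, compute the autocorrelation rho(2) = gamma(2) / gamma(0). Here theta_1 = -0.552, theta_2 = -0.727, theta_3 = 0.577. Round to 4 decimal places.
\rho(2) = -0.4827

For an MA(q) process with theta_0 = 1, the autocovariance is
  gamma(k) = sigma^2 * sum_{i=0..q-k} theta_i * theta_{i+k},
and rho(k) = gamma(k) / gamma(0). Sigma^2 cancels.
  numerator   = (1)*(-0.727) + (-0.552)*(0.577) = -1.045504.
  denominator = (1)^2 + (-0.552)^2 + (-0.727)^2 + (0.577)^2 = 2.166162.
  rho(2) = -1.045504 / 2.166162 = -0.4827.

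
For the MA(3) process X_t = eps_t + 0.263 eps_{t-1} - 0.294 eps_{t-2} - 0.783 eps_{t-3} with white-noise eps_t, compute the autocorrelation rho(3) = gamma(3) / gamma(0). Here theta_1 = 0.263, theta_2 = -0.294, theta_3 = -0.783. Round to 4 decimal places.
\rho(3) = -0.4427

For an MA(q) process with theta_0 = 1, the autocovariance is
  gamma(k) = sigma^2 * sum_{i=0..q-k} theta_i * theta_{i+k},
and rho(k) = gamma(k) / gamma(0). Sigma^2 cancels.
  numerator   = (1)*(-0.783) = -0.783.
  denominator = (1)^2 + (0.263)^2 + (-0.294)^2 + (-0.783)^2 = 1.768694.
  rho(3) = -0.783 / 1.768694 = -0.4427.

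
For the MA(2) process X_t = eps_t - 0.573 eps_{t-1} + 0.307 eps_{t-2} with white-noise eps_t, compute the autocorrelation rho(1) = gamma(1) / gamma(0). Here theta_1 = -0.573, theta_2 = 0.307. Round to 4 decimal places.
\rho(1) = -0.5264

For an MA(q) process with theta_0 = 1, the autocovariance is
  gamma(k) = sigma^2 * sum_{i=0..q-k} theta_i * theta_{i+k},
and rho(k) = gamma(k) / gamma(0). Sigma^2 cancels.
  numerator   = (1)*(-0.573) + (-0.573)*(0.307) = -0.748911.
  denominator = (1)^2 + (-0.573)^2 + (0.307)^2 = 1.422578.
  rho(1) = -0.748911 / 1.422578 = -0.5264.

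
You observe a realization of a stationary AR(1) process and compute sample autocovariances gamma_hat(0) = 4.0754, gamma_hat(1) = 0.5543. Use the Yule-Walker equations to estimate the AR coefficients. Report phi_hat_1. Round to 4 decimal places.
\hat\phi_{1} = 0.1360

The Yule-Walker equations for an AR(p) process read, in matrix form,
  Gamma_p phi = r_p,   with   (Gamma_p)_{ij} = gamma(|i - j|),
                       (r_p)_i = gamma(i),   i,j = 1..p.
Substitute the sample gammas (Toeplitz matrix and right-hand side of size 1):
  Gamma_p = [[4.0754]]
  r_p     = [0.5543]
With p = 1 this is the single equation gamma(0) phi_1 = gamma(1):
  phi_hat_1 = gamma(1) / gamma(0) = 0.5543 / 4.0754 = 0.1360.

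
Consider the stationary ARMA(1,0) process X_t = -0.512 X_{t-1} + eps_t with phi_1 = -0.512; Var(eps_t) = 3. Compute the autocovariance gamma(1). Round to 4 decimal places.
\gamma(1) = -2.0817

Multiply the model equation by X_{t-k} and take expectations. With theta_0 = psi_0 = 1 and psi_j the MA(infinity) weights, this gives
  gamma(k) - sum_i phi_i gamma(k-i) = c_k,
  c_k = sigma^2 * sum_{j=k..q} theta_j psi_{j-k}   (c_k = 0 for k > q),
using gamma(-m) = gamma(m).
Pure AR (q = 0): c_0 = sigma^2 = 3, c_k = 0 for k >= 1.
Equations for k = 0 and k = 1 (AR order 1):
  gamma(0) = phi_1 gamma(1) + c_0
  gamma(1) = phi_1 gamma(0) + c_1
Substituting the second into the first: gamma(0) (1 - phi_1^2) = c_0 + phi_1 c_1, so
  gamma(0) = c_0 / (1 - phi_1^2) = 3 / (1 - (-0.512)^2) = 3 / 0.737856 = 4.065834.
  gamma(1) = phi_1 gamma(0) = (-0.512)(4.065834) = -2.081707.
Therefore gamma(1) = -2.0817 (to 4 decimal places).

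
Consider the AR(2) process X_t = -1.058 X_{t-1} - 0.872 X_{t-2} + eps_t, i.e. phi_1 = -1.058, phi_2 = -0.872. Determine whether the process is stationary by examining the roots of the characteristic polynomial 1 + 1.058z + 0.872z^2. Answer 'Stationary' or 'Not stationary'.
\text{Stationary}

The AR(p) characteristic polynomial is P(z) = 1 + 1.058z + 0.872z^2.
Stationarity requires all roots to lie outside the unit circle, i.e. |z| > 1 for every root.
Set 1 + (1.058) z + (0.872) z^2 = 0, i.e. a z^2 + b z + c = 0 with a = 0.872, b = 1.058, c = 1.
Discriminant D = b^2 - 4ac = (1.058)^2 - 4*(0.872)*1 = 1.119364 - (3.488) = -2.368636.
D < 0, so the roots are the complex-conjugate pair z = (-b +/- i sqrt(-D)) / (2a) = -0.6067 +/- 0.8825i.
For a conjugate pair |z|^2 = z * conj(z) = (product of roots) = c/a = 1/(0.872) = 1.146789, so |z| = sqrt(1.146789) = 1.0709 for both roots.
Moduli of all roots: 1.0709, 1.0709.
All moduli strictly greater than 1? Yes.
Verdict: Stationary.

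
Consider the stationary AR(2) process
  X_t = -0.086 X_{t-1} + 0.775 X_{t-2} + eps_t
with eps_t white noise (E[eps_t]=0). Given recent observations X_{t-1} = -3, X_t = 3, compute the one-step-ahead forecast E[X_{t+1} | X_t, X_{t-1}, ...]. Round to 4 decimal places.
E[X_{t+1} \mid \mathcal F_t] = -2.5830

For an AR(p) model X_t = c + sum_i phi_i X_{t-i} + eps_t, the
one-step-ahead conditional mean is
  E[X_{t+1} | X_t, ...] = c + sum_i phi_i X_{t+1-i}.
Substitute known values:
  E[X_{t+1} | ...] = (-0.086) * (3) + (0.775) * (-3)
                   = -2.5830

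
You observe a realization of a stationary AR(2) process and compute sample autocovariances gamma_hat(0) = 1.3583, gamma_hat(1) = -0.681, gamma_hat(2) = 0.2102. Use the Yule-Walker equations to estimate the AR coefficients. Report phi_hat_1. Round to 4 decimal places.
\hat\phi_{1} = -0.5661

The Yule-Walker equations for an AR(p) process read, in matrix form,
  Gamma_p phi = r_p,   with   (Gamma_p)_{ij} = gamma(|i - j|),
                       (r_p)_i = gamma(i),   i,j = 1..p.
Substitute the sample gammas (Toeplitz matrix and right-hand side of size 2):
  Gamma_p = [[1.3583, -0.681], [-0.681, 1.3583]]
  r_p     = [-0.681, 0.2102]
Written out:
  1.3583 phi_1 - 0.681 phi_2 = -0.681
  -0.681 phi_1 + 1.3583 phi_2 = 0.2102
Solve by Cramer's rule:
  det = gamma(0)^2 - gamma(1)^2 = (1.3583)^2 - (-0.681)^2 = 1.84497889 - 0.463761 = 1.38121789
  phi_hat_1 = [gamma(1) gamma(0) - gamma(1) gamma(2)] / det = [(-0.681)(1.3583) - (-0.681)(0.2102)] / 1.38121789 = -0.7818561 / 1.38121789 = -0.5661
  phi_hat_2 = [gamma(0) gamma(2) - gamma(1)^2] / det = [(1.3583)(0.2102) - (-0.681)^2] / 1.38121789 = -0.17824634 / 1.38121789 = -0.1291
So phi_hat = [-0.5661, -0.1291].
Therefore phi_hat_1 = -0.5661.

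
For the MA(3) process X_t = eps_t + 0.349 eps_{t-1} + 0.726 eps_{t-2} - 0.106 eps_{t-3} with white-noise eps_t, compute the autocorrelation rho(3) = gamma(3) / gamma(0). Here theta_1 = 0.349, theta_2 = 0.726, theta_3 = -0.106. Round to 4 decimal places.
\rho(3) = -0.0639

For an MA(q) process with theta_0 = 1, the autocovariance is
  gamma(k) = sigma^2 * sum_{i=0..q-k} theta_i * theta_{i+k},
and rho(k) = gamma(k) / gamma(0). Sigma^2 cancels.
  numerator   = (1)*(-0.106) = -0.106.
  denominator = (1)^2 + (0.349)^2 + (0.726)^2 + (-0.106)^2 = 1.660113.
  rho(3) = -0.106 / 1.660113 = -0.0639.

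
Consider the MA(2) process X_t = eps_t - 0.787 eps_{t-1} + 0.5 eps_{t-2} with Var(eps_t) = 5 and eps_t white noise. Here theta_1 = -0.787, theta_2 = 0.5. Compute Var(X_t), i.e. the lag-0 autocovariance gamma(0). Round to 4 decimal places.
\gamma(0) = 9.3468

For an MA(q) process X_t = eps_t + sum_i theta_i eps_{t-i} with
Var(eps_t) = sigma^2, the variance is
  gamma(0) = sigma^2 * (1 + sum_i theta_i^2).
  sum_i theta_i^2 = (-0.787)^2 + (0.5)^2 = 0.619369 + 0.25 = 0.869369.
  gamma(0) = 5 * (1 + 0.869369) = 5 * 1.869369 = 9.346845, which rounds to 9.3468.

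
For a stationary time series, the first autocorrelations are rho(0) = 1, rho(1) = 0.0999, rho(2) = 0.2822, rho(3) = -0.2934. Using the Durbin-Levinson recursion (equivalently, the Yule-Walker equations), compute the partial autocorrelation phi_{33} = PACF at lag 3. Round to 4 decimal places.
\phi_{33} = -0.3729

The PACF at lag k is phi_{kk}, the last component of the solution
to the Yule-Walker system G_k phi = r_k where
  (G_k)_{ij} = rho(|i - j|), (r_k)_i = rho(i), i,j = 1..k.
Equivalently, Durbin-Levinson gives phi_{kk} iteratively:
  phi_{11} = rho(1)
  phi_{kk} = [rho(k) - sum_{j=1..k-1} phi_{k-1,j} rho(k-j)]
            / [1 - sum_{j=1..k-1} phi_{k-1,j} rho(j)],
  phi_{k,j} = phi_{k-1,j} - phi_{kk} phi_{k-1,k-j},  j = 1..k-1.
Step k = 1:
  phi_11 = rho(1) = 0.0999.
Step k = 2:
  phi_22 = [rho(2) - phi_11 rho(1)] / [1 - phi_11 rho(1)] = [0.2822 - (0.0999)(0.0999)] / [1 - (0.0999)(0.0999)]
         = 0.27221999 / 0.99001999 = 0.274964.
  Update: phi_21 = phi_11 - phi_22 phi_11 = 0.0999 - (0.274964)(0.0999) = 0.072431.
Step k = 3:
  phi_33 = [rho(3) - phi_21 rho(2) - phi_22 rho(1)] / [1 - phi_21 rho(1) - phi_22 rho(2)]
    numerator   = -0.2934 - (0.072431)(0.2822) - (0.274964)(0.0999) = -0.34130897
    denominator = 1 - (0.072431)(0.0999) - (0.274964)(0.2822) = 0.91516926
  phi_33 = -0.34130897 / 0.91516926 = -0.3729.
Therefore phi_{33} = -0.3729.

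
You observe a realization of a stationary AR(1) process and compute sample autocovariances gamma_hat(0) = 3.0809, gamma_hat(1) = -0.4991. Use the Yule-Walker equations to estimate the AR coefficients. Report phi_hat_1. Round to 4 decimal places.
\hat\phi_{1} = -0.1620

The Yule-Walker equations for an AR(p) process read, in matrix form,
  Gamma_p phi = r_p,   with   (Gamma_p)_{ij} = gamma(|i - j|),
                       (r_p)_i = gamma(i),   i,j = 1..p.
Substitute the sample gammas (Toeplitz matrix and right-hand side of size 1):
  Gamma_p = [[3.0809]]
  r_p     = [-0.4991]
With p = 1 this is the single equation gamma(0) phi_1 = gamma(1):
  phi_hat_1 = gamma(1) / gamma(0) = -0.4991 / 3.0809 = -0.1620.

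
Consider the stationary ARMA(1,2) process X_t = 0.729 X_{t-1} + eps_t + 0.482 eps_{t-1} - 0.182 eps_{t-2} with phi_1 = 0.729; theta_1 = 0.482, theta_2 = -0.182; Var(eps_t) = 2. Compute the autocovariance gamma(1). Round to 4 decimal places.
\gamma(1) = 5.6477

Multiply the model equation by X_{t-k} and take expectations. With theta_0 = psi_0 = 1 and psi_j the MA(infinity) weights, this gives
  gamma(k) - sum_i phi_i gamma(k-i) = c_k,
  c_k = sigma^2 * sum_{j=k..q} theta_j psi_{j-k}   (c_k = 0 for k > q),
using gamma(-m) = gamma(m).
psi-weights needed (psi_j = theta_j + sum_i phi_i psi_{j-i}):
  psi_1 = theta_1 + phi_1 = 0.482 + (0.729) = 1.211
  psi_2 = theta_2 + phi_1 psi_1 = -0.182 + (0.729)(1.211) = 0.700819
Right-hand sides:
  c_0 = sigma^2 (1 + theta_1 psi_1 + theta_2 psi_2) = 2 * (1 + (0.482)(1.211) + (-0.182)(0.700819)) = 2 * 1.456153 = 2.912306
  c_1 = sigma^2 (theta_1 + theta_2 psi_1) = 2 * (0.482 + (-0.182)(1.211)) = 0.523196
  c_2 = sigma^2 theta_2 = 2 * (-0.182) = -0.364
Equations for k = 0 and k = 1 (AR order 1):
  gamma(0) = phi_1 gamma(1) + c_0
  gamma(1) = phi_1 gamma(0) + c_1
Substituting the second into the first: gamma(0) (1 - phi_1^2) = c_0 + phi_1 c_1, so
  gamma(0) = (c_0 + phi_1 c_1) / (1 - phi_1^2) = (2.912306 + (0.729)(0.523196)) / (1 - (0.729)^2) = 3.293716 / 0.468559 = 7.029458.
  gamma(1) = phi_1 gamma(0) + c_1 = (0.729)(7.029458) + (0.523196) = 5.647671.
Therefore gamma(1) = 5.6477 (to 4 decimal places).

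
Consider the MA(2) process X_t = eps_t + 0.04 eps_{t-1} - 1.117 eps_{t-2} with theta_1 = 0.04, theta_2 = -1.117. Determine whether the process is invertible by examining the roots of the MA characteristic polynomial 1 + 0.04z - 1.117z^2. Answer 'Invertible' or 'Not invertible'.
\text{Not invertible}

The MA(q) characteristic polynomial is P(z) = 1 + 0.04z - 1.117z^2.
Invertibility requires all roots to lie outside the unit circle, i.e. |z| > 1 for every root.
Set 1 + (0.04) z + (-1.117) z^2 = 0, i.e. a z^2 + b z + c = 0 with a = -1.117, b = 0.04, c = 1.
Discriminant D = b^2 - 4ac = (0.04)^2 - 4*(-1.117)*1 = 0.0016 - (-4.468) = 4.4696.
D >= 0, so the roots are real: z = (-b +/- sqrt(D)) / (2a) = (-0.04 +/- 2.114143) / (-2.234).
  z_1 = (-0.04 + 2.114143) / (-2.234) = -0.9284,   |z_1| = 0.9284.
  z_2 = (-0.04 - 2.114143) / (-2.234) = 0.9643,   |z_2| = 0.9643.
Moduli of all roots: 0.9284, 0.9643.
All moduli strictly greater than 1? No.
Verdict: Not invertible.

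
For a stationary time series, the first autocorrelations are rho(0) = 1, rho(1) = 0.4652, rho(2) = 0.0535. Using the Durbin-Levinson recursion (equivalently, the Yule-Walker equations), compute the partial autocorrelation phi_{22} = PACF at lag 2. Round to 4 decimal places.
\phi_{22} = -0.2079

The PACF at lag k is phi_{kk}, the last component of the solution
to the Yule-Walker system G_k phi = r_k where
  (G_k)_{ij} = rho(|i - j|), (r_k)_i = rho(i), i,j = 1..k.
Equivalently, Durbin-Levinson gives phi_{kk} iteratively:
  phi_{11} = rho(1)
  phi_{kk} = [rho(k) - sum_{j=1..k-1} phi_{k-1,j} rho(k-j)]
            / [1 - sum_{j=1..k-1} phi_{k-1,j} rho(j)],
  phi_{k,j} = phi_{k-1,j} - phi_{kk} phi_{k-1,k-j},  j = 1..k-1.
Step k = 1:
  phi_11 = rho(1) = 0.4652.
Step k = 2:
  phi_22 = [rho(2) - phi_11 rho(1)] / [1 - phi_11 rho(1)] = [0.0535 - (0.4652)(0.4652)] / [1 - (0.4652)(0.4652)]
         = -0.16291104 / 0.78358896 = -0.2079.
Therefore phi_{22} = -0.2079.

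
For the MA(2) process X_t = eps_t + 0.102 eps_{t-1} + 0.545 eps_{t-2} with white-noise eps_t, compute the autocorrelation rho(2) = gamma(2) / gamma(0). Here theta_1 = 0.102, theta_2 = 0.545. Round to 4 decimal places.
\rho(2) = 0.4168

For an MA(q) process with theta_0 = 1, the autocovariance is
  gamma(k) = sigma^2 * sum_{i=0..q-k} theta_i * theta_{i+k},
and rho(k) = gamma(k) / gamma(0). Sigma^2 cancels.
  numerator   = (1)*(0.545) = 0.545.
  denominator = (1)^2 + (0.102)^2 + (0.545)^2 = 1.307429.
  rho(2) = 0.545 / 1.307429 = 0.4168.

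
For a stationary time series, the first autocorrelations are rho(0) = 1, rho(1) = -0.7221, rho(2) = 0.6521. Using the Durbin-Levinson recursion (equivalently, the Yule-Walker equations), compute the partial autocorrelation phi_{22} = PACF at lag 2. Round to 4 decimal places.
\phi_{22} = 0.2730

The PACF at lag k is phi_{kk}, the last component of the solution
to the Yule-Walker system G_k phi = r_k where
  (G_k)_{ij} = rho(|i - j|), (r_k)_i = rho(i), i,j = 1..k.
Equivalently, Durbin-Levinson gives phi_{kk} iteratively:
  phi_{11} = rho(1)
  phi_{kk} = [rho(k) - sum_{j=1..k-1} phi_{k-1,j} rho(k-j)]
            / [1 - sum_{j=1..k-1} phi_{k-1,j} rho(j)],
  phi_{k,j} = phi_{k-1,j} - phi_{kk} phi_{k-1,k-j},  j = 1..k-1.
Step k = 1:
  phi_11 = rho(1) = -0.7221.
Step k = 2:
  phi_22 = [rho(2) - phi_11 rho(1)] / [1 - phi_11 rho(1)] = [0.6521 - (-0.7221)(-0.7221)] / [1 - (-0.7221)(-0.7221)]
         = 0.13067159 / 0.47857159 = 0.273.
Therefore phi_{22} = 0.2730.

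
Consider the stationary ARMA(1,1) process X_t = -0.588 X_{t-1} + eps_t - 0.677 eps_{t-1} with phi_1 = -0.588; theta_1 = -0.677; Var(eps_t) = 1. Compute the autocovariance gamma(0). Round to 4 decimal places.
\gamma(0) = 3.4459

Multiply the model equation by X_{t-k} and take expectations. With theta_0 = psi_0 = 1 and psi_j the MA(infinity) weights, this gives
  gamma(k) - sum_i phi_i gamma(k-i) = c_k,
  c_k = sigma^2 * sum_{j=k..q} theta_j psi_{j-k}   (c_k = 0 for k > q),
using gamma(-m) = gamma(m).
psi-weights needed (psi_j = theta_j + sum_i phi_i psi_{j-i}):
  psi_1 = theta_1 + phi_1 = -0.677 + (-0.588) = -1.265
Right-hand sides:
  c_0 = sigma^2 (1 + theta_1 psi_1) = 1 * (1 + (-0.677)(-1.265)) = 1 * 1.856405 = 1.856405
  c_1 = sigma^2 theta_1 = 1 * (-0.677) = -0.677
  c_2 = 0
Equations for k = 0 and k = 1 (AR order 1):
  gamma(0) = phi_1 gamma(1) + c_0
  gamma(1) = phi_1 gamma(0) + c_1
Substituting the second into the first: gamma(0) (1 - phi_1^2) = c_0 + phi_1 c_1, so
  gamma(0) = (c_0 + phi_1 c_1) / (1 - phi_1^2) = (1.856405 + (-0.588)(-0.677)) / (1 - (-0.588)^2) = 2.254481 / 0.654256 = 3.44587.
Therefore gamma(0) = 3.4459 (to 4 decimal places).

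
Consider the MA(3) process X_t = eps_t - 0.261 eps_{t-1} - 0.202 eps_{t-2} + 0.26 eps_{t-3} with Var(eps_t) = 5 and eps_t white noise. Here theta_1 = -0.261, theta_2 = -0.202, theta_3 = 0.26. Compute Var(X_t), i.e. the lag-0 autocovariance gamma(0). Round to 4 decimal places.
\gamma(0) = 5.8826

For an MA(q) process X_t = eps_t + sum_i theta_i eps_{t-i} with
Var(eps_t) = sigma^2, the variance is
  gamma(0) = sigma^2 * (1 + sum_i theta_i^2).
  sum_i theta_i^2 = (-0.261)^2 + (-0.202)^2 + (0.26)^2 = 0.068121 + 0.040804 + 0.0676 = 0.176525.
  gamma(0) = 5 * (1 + 0.176525) = 5 * 1.176525 = 5.882625, which rounds to 5.8826.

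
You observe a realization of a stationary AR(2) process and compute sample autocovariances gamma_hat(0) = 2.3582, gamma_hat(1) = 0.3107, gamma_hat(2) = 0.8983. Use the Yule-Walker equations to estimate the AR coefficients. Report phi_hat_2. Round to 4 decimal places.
\hat\phi_{2} = 0.3700

The Yule-Walker equations for an AR(p) process read, in matrix form,
  Gamma_p phi = r_p,   with   (Gamma_p)_{ij} = gamma(|i - j|),
                       (r_p)_i = gamma(i),   i,j = 1..p.
Substitute the sample gammas (Toeplitz matrix and right-hand side of size 2):
  Gamma_p = [[2.3582, 0.3107], [0.3107, 2.3582]]
  r_p     = [0.3107, 0.8983]
Written out:
  2.3582 phi_1 + 0.3107 phi_2 = 0.3107
  0.3107 phi_1 + 2.3582 phi_2 = 0.8983
Solve by Cramer's rule:
  det = gamma(0)^2 - gamma(1)^2 = (2.3582)^2 - (0.3107)^2 = 5.56110724 - 0.09653449 = 5.46457275
  phi_hat_1 = [gamma(1) gamma(0) - gamma(1) gamma(2)] / det = [(0.3107)(2.3582) - (0.3107)(0.8983)] / 5.46457275 = 0.45359093 / 5.46457275 = 0.083
  phi_hat_2 = [gamma(0) gamma(2) - gamma(1)^2] / det = [(2.3582)(0.8983) - (0.3107)^2] / 5.46457275 = 2.02183657 / 5.46457275 = 0.37
So phi_hat = [0.0830, 0.3700].
Therefore phi_hat_2 = 0.3700.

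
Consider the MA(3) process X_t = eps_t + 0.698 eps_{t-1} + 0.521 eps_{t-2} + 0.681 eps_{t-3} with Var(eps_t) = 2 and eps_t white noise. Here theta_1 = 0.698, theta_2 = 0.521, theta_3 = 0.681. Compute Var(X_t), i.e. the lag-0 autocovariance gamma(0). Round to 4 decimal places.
\gamma(0) = 4.4448

For an MA(q) process X_t = eps_t + sum_i theta_i eps_{t-i} with
Var(eps_t) = sigma^2, the variance is
  gamma(0) = sigma^2 * (1 + sum_i theta_i^2).
  sum_i theta_i^2 = (0.698)^2 + (0.521)^2 + (0.681)^2 = 0.487204 + 0.271441 + 0.463761 = 1.222406.
  gamma(0) = 2 * (1 + 1.222406) = 2 * 2.222406 = 4.444812, which rounds to 4.4448.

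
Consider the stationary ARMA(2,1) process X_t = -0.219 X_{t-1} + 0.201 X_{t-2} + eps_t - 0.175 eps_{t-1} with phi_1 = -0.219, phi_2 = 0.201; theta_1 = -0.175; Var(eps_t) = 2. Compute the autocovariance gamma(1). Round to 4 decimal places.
\gamma(1) = -1.1339

Multiply the model equation by X_{t-k} and take expectations. With theta_0 = psi_0 = 1 and psi_j the MA(infinity) weights, this gives
  gamma(k) - sum_i phi_i gamma(k-i) = c_k,
  c_k = sigma^2 * sum_{j=k..q} theta_j psi_{j-k}   (c_k = 0 for k > q),
using gamma(-m) = gamma(m).
psi-weights needed (psi_j = theta_j + sum_i phi_i psi_{j-i}):
  psi_1 = theta_1 + phi_1 = -0.175 + (-0.219) = -0.394
Right-hand sides:
  c_0 = sigma^2 (1 + theta_1 psi_1) = 2 * (1 + (-0.175)(-0.394)) = 2 * 1.06895 = 2.1379
  c_1 = sigma^2 theta_1 = 2 * (-0.175) = -0.35
  c_2 = 0
Equations for k = 0, 1, 2 (AR order 2, c_2 = 0):
  (E0) gamma(0) = phi_1 gamma(1) + phi_2 gamma(2) + c_0
  (E1) gamma(1) = phi_1 gamma(0) + phi_2 gamma(1) + c_1
  (E2) gamma(2) = phi_1 gamma(1) + phi_2 gamma(0)
From (E1): gamma(1) = A gamma(0) + B with
  A = phi_1 / (1 - phi_2) = -0.219 / 0.799 = -0.274093,   B = c_1 / (1 - phi_2) = -0.35 / 0.799 = -0.438048.
Insert (E2) into (E0): gamma(0) (1 - phi_2^2) = phi_1 (1 + phi_2) gamma(1) + c_0.
  phi_1 (1 + phi_2) = (-0.219)(1.201) = -0.263019,   1 - phi_2^2 = 0.959599.
Replace gamma(1) by A gamma(0) + B and collect gamma(0):
  gamma(0) [0.959599 - (-0.263019)(-0.274093)] = (-0.263019)(-0.438048) + 2.1379
  gamma(0) * 0.887507 = 2.253115
  gamma(0) = 2.253115 / 0.887507 = 2.5387.
  gamma(1) = A gamma(0) + B = (-0.274093)(2.5387) + (-0.438048) = -1.133886.
Therefore gamma(1) = -1.1339 (to 4 decimal places).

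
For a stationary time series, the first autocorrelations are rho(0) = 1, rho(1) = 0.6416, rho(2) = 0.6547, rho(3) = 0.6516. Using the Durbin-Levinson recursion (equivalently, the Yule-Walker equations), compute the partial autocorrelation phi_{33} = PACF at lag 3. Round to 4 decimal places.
\phi_{33} = 0.2870

The PACF at lag k is phi_{kk}, the last component of the solution
to the Yule-Walker system G_k phi = r_k where
  (G_k)_{ij} = rho(|i - j|), (r_k)_i = rho(i), i,j = 1..k.
Equivalently, Durbin-Levinson gives phi_{kk} iteratively:
  phi_{11} = rho(1)
  phi_{kk} = [rho(k) - sum_{j=1..k-1} phi_{k-1,j} rho(k-j)]
            / [1 - sum_{j=1..k-1} phi_{k-1,j} rho(j)],
  phi_{k,j} = phi_{k-1,j} - phi_{kk} phi_{k-1,k-j},  j = 1..k-1.
Step k = 1:
  phi_11 = rho(1) = 0.6416.
Step k = 2:
  phi_22 = [rho(2) - phi_11 rho(1)] / [1 - phi_11 rho(1)] = [0.6547 - (0.6416)(0.6416)] / [1 - (0.6416)(0.6416)]
         = 0.24304944 / 0.58834944 = 0.413104.
  Update: phi_21 = phi_11 - phi_22 phi_11 = 0.6416 - (0.413104)(0.6416) = 0.376553.
Step k = 3:
  phi_33 = [rho(3) - phi_21 rho(2) - phi_22 rho(1)] / [1 - phi_21 rho(1) - phi_22 rho(2)]
    numerator   = 0.6516 - (0.376553)(0.6547) - (0.413104)(0.6416) = 0.14002359
    denominator = 1 - (0.376553)(0.6416) - (0.413104)(0.6547) = 0.48794477
  phi_33 = 0.14002359 / 0.48794477 = 0.287.
Therefore phi_{33} = 0.2870.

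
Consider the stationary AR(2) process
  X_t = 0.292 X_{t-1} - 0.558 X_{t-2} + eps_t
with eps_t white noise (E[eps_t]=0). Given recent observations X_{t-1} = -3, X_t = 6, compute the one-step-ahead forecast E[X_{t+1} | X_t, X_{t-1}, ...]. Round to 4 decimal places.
E[X_{t+1} \mid \mathcal F_t] = 3.4260

For an AR(p) model X_t = c + sum_i phi_i X_{t-i} + eps_t, the
one-step-ahead conditional mean is
  E[X_{t+1} | X_t, ...] = c + sum_i phi_i X_{t+1-i}.
Substitute known values:
  E[X_{t+1} | ...] = (0.292) * (6) + (-0.558) * (-3)
                   = 3.4260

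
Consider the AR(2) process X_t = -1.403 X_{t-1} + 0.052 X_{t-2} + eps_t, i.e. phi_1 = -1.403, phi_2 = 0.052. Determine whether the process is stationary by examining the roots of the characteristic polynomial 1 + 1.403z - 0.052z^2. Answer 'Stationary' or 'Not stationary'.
\text{Not stationary}

The AR(p) characteristic polynomial is P(z) = 1 + 1.403z - 0.052z^2.
Stationarity requires all roots to lie outside the unit circle, i.e. |z| > 1 for every root.
Set 1 + (1.403) z + (-0.052) z^2 = 0, i.e. a z^2 + b z + c = 0 with a = -0.052, b = 1.403, c = 1.
Discriminant D = b^2 - 4ac = (1.403)^2 - 4*(-0.052)*1 = 1.968409 - (-0.208) = 2.176409.
D >= 0, so the roots are real: z = (-b +/- sqrt(D)) / (2a) = (-1.403 +/- 1.475266) / (-0.104).
  z_1 = (-1.403 + 1.475266) / (-0.104) = -0.6949,   |z_1| = 0.6949.
  z_2 = (-1.403 - 1.475266) / (-0.104) = 27.6756,   |z_2| = 27.6756.
Moduli of all roots: 0.6949, 27.6756.
All moduli strictly greater than 1? No.
Verdict: Not stationary.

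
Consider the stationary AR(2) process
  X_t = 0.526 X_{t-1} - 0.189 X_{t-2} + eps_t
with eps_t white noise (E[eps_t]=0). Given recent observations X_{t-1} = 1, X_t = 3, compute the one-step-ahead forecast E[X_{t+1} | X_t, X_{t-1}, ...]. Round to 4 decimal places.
E[X_{t+1} \mid \mathcal F_t] = 1.3890

For an AR(p) model X_t = c + sum_i phi_i X_{t-i} + eps_t, the
one-step-ahead conditional mean is
  E[X_{t+1} | X_t, ...] = c + sum_i phi_i X_{t+1-i}.
Substitute known values:
  E[X_{t+1} | ...] = (0.526) * (3) + (-0.189) * (1)
                   = 1.3890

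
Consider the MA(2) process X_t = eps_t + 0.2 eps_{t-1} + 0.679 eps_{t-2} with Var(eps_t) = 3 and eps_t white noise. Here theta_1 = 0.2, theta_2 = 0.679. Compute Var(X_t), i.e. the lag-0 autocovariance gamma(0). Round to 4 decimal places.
\gamma(0) = 4.5031

For an MA(q) process X_t = eps_t + sum_i theta_i eps_{t-i} with
Var(eps_t) = sigma^2, the variance is
  gamma(0) = sigma^2 * (1 + sum_i theta_i^2).
  sum_i theta_i^2 = (0.2)^2 + (0.679)^2 = 0.04 + 0.461041 = 0.501041.
  gamma(0) = 3 * (1 + 0.501041) = 3 * 1.501041 = 4.503123, which rounds to 4.5031.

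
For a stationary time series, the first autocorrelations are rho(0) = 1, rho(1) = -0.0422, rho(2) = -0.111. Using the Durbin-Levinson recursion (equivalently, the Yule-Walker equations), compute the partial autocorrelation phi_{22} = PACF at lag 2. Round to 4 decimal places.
\phi_{22} = -0.1130

The PACF at lag k is phi_{kk}, the last component of the solution
to the Yule-Walker system G_k phi = r_k where
  (G_k)_{ij} = rho(|i - j|), (r_k)_i = rho(i), i,j = 1..k.
Equivalently, Durbin-Levinson gives phi_{kk} iteratively:
  phi_{11} = rho(1)
  phi_{kk} = [rho(k) - sum_{j=1..k-1} phi_{k-1,j} rho(k-j)]
            / [1 - sum_{j=1..k-1} phi_{k-1,j} rho(j)],
  phi_{k,j} = phi_{k-1,j} - phi_{kk} phi_{k-1,k-j},  j = 1..k-1.
Step k = 1:
  phi_11 = rho(1) = -0.0422.
Step k = 2:
  phi_22 = [rho(2) - phi_11 rho(1)] / [1 - phi_11 rho(1)] = [-0.111 - (-0.0422)(-0.0422)] / [1 - (-0.0422)(-0.0422)]
         = -0.11278084 / 0.99821916 = -0.113.
Therefore phi_{22} = -0.1130.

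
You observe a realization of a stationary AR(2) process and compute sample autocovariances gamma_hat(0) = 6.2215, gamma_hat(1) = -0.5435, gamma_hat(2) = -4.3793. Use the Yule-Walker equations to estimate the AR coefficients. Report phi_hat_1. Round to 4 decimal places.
\hat\phi_{1} = -0.1500

The Yule-Walker equations for an AR(p) process read, in matrix form,
  Gamma_p phi = r_p,   with   (Gamma_p)_{ij} = gamma(|i - j|),
                       (r_p)_i = gamma(i),   i,j = 1..p.
Substitute the sample gammas (Toeplitz matrix and right-hand side of size 2):
  Gamma_p = [[6.2215, -0.5435], [-0.5435, 6.2215]]
  r_p     = [-0.5435, -4.3793]
Written out:
  6.2215 phi_1 - 0.5435 phi_2 = -0.5435
  -0.5435 phi_1 + 6.2215 phi_2 = -4.3793
Solve by Cramer's rule:
  det = gamma(0)^2 - gamma(1)^2 = (6.2215)^2 - (-0.5435)^2 = 38.70706225 - 0.29539225 = 38.41167
  phi_hat_1 = [gamma(1) gamma(0) - gamma(1) gamma(2)] / det = [(-0.5435)(6.2215) - (-0.5435)(-4.3793)] / 38.41167 = -5.7615348 / 38.41167 = -0.15
  phi_hat_2 = [gamma(0) gamma(2) - gamma(1)^2] / det = [(6.2215)(-4.3793) - (-0.5435)^2] / 38.41167 = -27.5412072 / 38.41167 = -0.717
So phi_hat = [-0.1500, -0.7170].
Therefore phi_hat_1 = -0.1500.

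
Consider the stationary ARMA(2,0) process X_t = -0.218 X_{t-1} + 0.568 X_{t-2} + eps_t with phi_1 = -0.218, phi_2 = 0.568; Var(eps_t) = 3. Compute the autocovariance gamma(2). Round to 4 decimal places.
\gamma(2) = 4.0287

Multiply the model equation by X_{t-k} and take expectations. With theta_0 = psi_0 = 1 and psi_j the MA(infinity) weights, this gives
  gamma(k) - sum_i phi_i gamma(k-i) = c_k,
  c_k = sigma^2 * sum_{j=k..q} theta_j psi_{j-k}   (c_k = 0 for k > q),
using gamma(-m) = gamma(m).
Pure AR (q = 0): c_0 = sigma^2 = 3, c_k = 0 for k >= 1.
Equations for k = 0, 1, 2 (AR order 2, c_2 = 0):
  (E0) gamma(0) = phi_1 gamma(1) + phi_2 gamma(2) + c_0
  (E1) gamma(1) = phi_1 gamma(0) + phi_2 gamma(1) + c_1
  (E2) gamma(2) = phi_1 gamma(1) + phi_2 gamma(0)
From (E1): gamma(1) = A gamma(0) + B with
  A = phi_1 / (1 - phi_2) = -0.218 / 0.432 = -0.50463,   B = c_1 / (1 - phi_2) = 0 / 0.432 = 0.
Insert (E2) into (E0): gamma(0) (1 - phi_2^2) = phi_1 (1 + phi_2) gamma(1) + c_0.
  phi_1 (1 + phi_2) = (-0.218)(1.568) = -0.341824,   1 - phi_2^2 = 0.677376.
Replace gamma(1) by A gamma(0) + B and collect gamma(0):
  gamma(0) [0.677376 - (-0.341824)(-0.50463)] = c_0 = 3
  gamma(0) * 0.504881 = 3
  gamma(0) = 3 / 0.504881 = 5.941989.
  gamma(1) = A gamma(0) = (-0.50463)(5.941989) = -2.998503.
  gamma(2) = phi_1 gamma(1) + phi_2 gamma(0) = (-0.218)(-2.998503) + (0.568)(5.941989) = 4.028723.
Therefore gamma(2) = 4.0287 (to 4 decimal places).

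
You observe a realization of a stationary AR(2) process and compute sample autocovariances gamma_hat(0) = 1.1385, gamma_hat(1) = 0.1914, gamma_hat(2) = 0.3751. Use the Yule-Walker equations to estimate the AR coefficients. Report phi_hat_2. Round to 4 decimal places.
\hat\phi_{2} = 0.3100

The Yule-Walker equations for an AR(p) process read, in matrix form,
  Gamma_p phi = r_p,   with   (Gamma_p)_{ij} = gamma(|i - j|),
                       (r_p)_i = gamma(i),   i,j = 1..p.
Substitute the sample gammas (Toeplitz matrix and right-hand side of size 2):
  Gamma_p = [[1.1385, 0.1914], [0.1914, 1.1385]]
  r_p     = [0.1914, 0.3751]
Written out:
  1.1385 phi_1 + 0.1914 phi_2 = 0.1914
  0.1914 phi_1 + 1.1385 phi_2 = 0.3751
Solve by Cramer's rule:
  det = gamma(0)^2 - gamma(1)^2 = (1.1385)^2 - (0.1914)^2 = 1.29618225 - 0.03663396 = 1.25954829
  phi_hat_1 = [gamma(1) gamma(0) - gamma(1) gamma(2)] / det = [(0.1914)(1.1385) - (0.1914)(0.3751)] / 1.25954829 = 0.14611476 / 1.25954829 = 0.116
  phi_hat_2 = [gamma(0) gamma(2) - gamma(1)^2] / det = [(1.1385)(0.3751) - (0.1914)^2] / 1.25954829 = 0.39041739 / 1.25954829 = 0.31
So phi_hat = [0.1160, 0.3100].
Therefore phi_hat_2 = 0.3100.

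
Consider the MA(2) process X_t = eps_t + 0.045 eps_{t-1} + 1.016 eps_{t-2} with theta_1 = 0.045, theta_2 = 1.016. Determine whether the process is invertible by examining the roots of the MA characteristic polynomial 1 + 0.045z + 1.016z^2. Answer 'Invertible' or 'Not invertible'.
\text{Not invertible}

The MA(q) characteristic polynomial is P(z) = 1 + 0.045z + 1.016z^2.
Invertibility requires all roots to lie outside the unit circle, i.e. |z| > 1 for every root.
Set 1 + (0.045) z + (1.016) z^2 = 0, i.e. a z^2 + b z + c = 0 with a = 1.016, b = 0.045, c = 1.
Discriminant D = b^2 - 4ac = (0.045)^2 - 4*(1.016)*1 = 0.002025 - (4.064) = -4.061975.
D < 0, so the roots are the complex-conjugate pair z = (-b +/- i sqrt(-D)) / (2a) = -0.0221 +/- 0.9918i.
For a conjugate pair |z|^2 = z * conj(z) = (product of roots) = c/a = 1/(1.016) = 0.984252, so |z| = sqrt(0.984252) = 0.9921 for both roots.
Moduli of all roots: 0.9921, 0.9921.
All moduli strictly greater than 1? No.
Verdict: Not invertible.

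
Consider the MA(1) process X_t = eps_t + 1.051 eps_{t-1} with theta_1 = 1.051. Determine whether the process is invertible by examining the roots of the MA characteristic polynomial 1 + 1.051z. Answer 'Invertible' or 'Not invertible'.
\text{Not invertible}

The MA(q) characteristic polynomial is P(z) = 1 + 1.051z.
Invertibility requires all roots to lie outside the unit circle, i.e. |z| > 1 for every root.
This is linear in z: 1 + (1.051) z = 0  =>  z = -1/(1.051) = -0.951475,  |z| = 0.951475.
Moduli of all roots: 0.9515.
All moduli strictly greater than 1? No.
Verdict: Not invertible.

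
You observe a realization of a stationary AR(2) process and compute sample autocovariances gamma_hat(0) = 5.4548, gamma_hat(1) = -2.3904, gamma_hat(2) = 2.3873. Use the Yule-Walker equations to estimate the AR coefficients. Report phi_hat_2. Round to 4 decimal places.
\hat\phi_{2} = 0.3040

The Yule-Walker equations for an AR(p) process read, in matrix form,
  Gamma_p phi = r_p,   with   (Gamma_p)_{ij} = gamma(|i - j|),
                       (r_p)_i = gamma(i),   i,j = 1..p.
Substitute the sample gammas (Toeplitz matrix and right-hand side of size 2):
  Gamma_p = [[5.4548, -2.3904], [-2.3904, 5.4548]]
  r_p     = [-2.3904, 2.3873]
Written out:
  5.4548 phi_1 - 2.3904 phi_2 = -2.3904
  -2.3904 phi_1 + 5.4548 phi_2 = 2.3873
Solve by Cramer's rule:
  det = gamma(0)^2 - gamma(1)^2 = (5.4548)^2 - (-2.3904)^2 = 29.75484304 - 5.71401216 = 24.04083088
  phi_hat_1 = [gamma(1) gamma(0) - gamma(1) gamma(2)] / det = [(-2.3904)(5.4548) - (-2.3904)(2.3873)] / 24.04083088 = -7.332552 / 24.04083088 = -0.305
  phi_hat_2 = [gamma(0) gamma(2) - gamma(1)^2] / det = [(5.4548)(2.3873) - (-2.3904)^2] / 24.04083088 = 7.30823188 / 24.04083088 = 0.304
So phi_hat = [-0.3050, 0.3040].
Therefore phi_hat_2 = 0.3040.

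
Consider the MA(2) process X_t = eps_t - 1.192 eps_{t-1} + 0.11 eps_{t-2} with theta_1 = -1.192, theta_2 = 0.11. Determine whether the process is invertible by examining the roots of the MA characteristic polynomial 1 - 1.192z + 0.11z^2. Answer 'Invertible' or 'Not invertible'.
\text{Not invertible}

The MA(q) characteristic polynomial is P(z) = 1 - 1.192z + 0.11z^2.
Invertibility requires all roots to lie outside the unit circle, i.e. |z| > 1 for every root.
Set 1 + (-1.192) z + (0.11) z^2 = 0, i.e. a z^2 + b z + c = 0 with a = 0.11, b = -1.192, c = 1.
Discriminant D = b^2 - 4ac = (-1.192)^2 - 4*(0.11)*1 = 1.420864 - (0.44) = 0.980864.
D >= 0, so the roots are real: z = (-b +/- sqrt(D)) / (2a) = (1.192 +/- 0.990386) / (0.22).
  z_1 = (1.192 + 0.990386) / (0.22) = 9.9199,   |z_1| = 9.9199.
  z_2 = (1.192 - 0.990386) / (0.22) = 0.9164,   |z_2| = 0.9164.
Moduli of all roots: 9.9199, 0.9164.
All moduli strictly greater than 1? No.
Verdict: Not invertible.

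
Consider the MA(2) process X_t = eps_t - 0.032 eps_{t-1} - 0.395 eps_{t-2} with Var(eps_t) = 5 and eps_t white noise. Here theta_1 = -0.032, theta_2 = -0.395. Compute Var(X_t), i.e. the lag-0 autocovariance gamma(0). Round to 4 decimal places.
\gamma(0) = 5.7852

For an MA(q) process X_t = eps_t + sum_i theta_i eps_{t-i} with
Var(eps_t) = sigma^2, the variance is
  gamma(0) = sigma^2 * (1 + sum_i theta_i^2).
  sum_i theta_i^2 = (-0.032)^2 + (-0.395)^2 = 0.001024 + 0.156025 = 0.157049.
  gamma(0) = 5 * (1 + 0.157049) = 5 * 1.157049 = 5.785245, which rounds to 5.7852.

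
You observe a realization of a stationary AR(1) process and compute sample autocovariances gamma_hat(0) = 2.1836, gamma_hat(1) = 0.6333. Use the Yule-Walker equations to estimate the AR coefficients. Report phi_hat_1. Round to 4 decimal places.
\hat\phi_{1} = 0.2900

The Yule-Walker equations for an AR(p) process read, in matrix form,
  Gamma_p phi = r_p,   with   (Gamma_p)_{ij} = gamma(|i - j|),
                       (r_p)_i = gamma(i),   i,j = 1..p.
Substitute the sample gammas (Toeplitz matrix and right-hand side of size 1):
  Gamma_p = [[2.1836]]
  r_p     = [0.6333]
With p = 1 this is the single equation gamma(0) phi_1 = gamma(1):
  phi_hat_1 = gamma(1) / gamma(0) = 0.6333 / 2.1836 = 0.2900.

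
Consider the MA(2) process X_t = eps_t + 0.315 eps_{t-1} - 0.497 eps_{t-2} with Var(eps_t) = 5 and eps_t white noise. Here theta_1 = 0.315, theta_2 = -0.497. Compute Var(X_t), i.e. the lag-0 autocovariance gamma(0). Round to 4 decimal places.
\gamma(0) = 6.7312

For an MA(q) process X_t = eps_t + sum_i theta_i eps_{t-i} with
Var(eps_t) = sigma^2, the variance is
  gamma(0) = sigma^2 * (1 + sum_i theta_i^2).
  sum_i theta_i^2 = (0.315)^2 + (-0.497)^2 = 0.099225 + 0.247009 = 0.346234.
  gamma(0) = 5 * (1 + 0.346234) = 5 * 1.346234 = 6.73117, which rounds to 6.7312.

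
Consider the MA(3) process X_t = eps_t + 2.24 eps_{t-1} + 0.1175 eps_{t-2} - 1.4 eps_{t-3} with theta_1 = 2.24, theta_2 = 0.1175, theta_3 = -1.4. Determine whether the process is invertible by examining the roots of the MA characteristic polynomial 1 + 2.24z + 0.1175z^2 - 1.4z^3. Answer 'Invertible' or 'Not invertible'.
\text{Not invertible}

The MA(q) characteristic polynomial is P(z) = 1 + 2.24z + 0.1175z^2 - 1.4z^3.
Invertibility requires all roots to lie outside the unit circle, i.e. |z| > 1 for every root.
Degree 3: look for a simple real root z0 first, then factor out (1 - z/z0) and solve the remaining quadratic.
Testing z0 = -0.8: P(-0.8) = 1 + (2.24)(-0.8) + (0.1175)(-0.8)^2 + (-1.4)(-0.8)^3
  = 1 + (-1.792) + (0.0752) + (0.7168) = 0.  So z_0 = -0.8 is a root, |z_0| = 0.8.
Divide out the factor (1 + 1.25 z) = (1 - z/z0) (since 1/z0 = -1.25):
  P(z) = (1 + 1.25 z)(1 + (0.99) z + (-1.12) z^2)
  [check: z-coef 0.99 - (-1.25) = 2.24; z^2-coef -1.12 - (-1.25)(0.99) = 0.1175; z^3-coef -(-1.25)(-1.12) = -1.4.]
Remaining roots from the quadratic factor 1 + (0.99) z + (-1.12) z^2:
  Set 1 + (0.99) z + (-1.12) z^2 = 0, i.e. a z^2 + b z + c = 0 with a = -1.12, b = 0.99, c = 1.
  Discriminant D = b^2 - 4ac = (0.99)^2 - 4*(-1.12)*1 = 0.9801 - (-4.48) = 5.4601.
  D >= 0, so the roots are real: z = (-b +/- sqrt(D)) / (2a) = (-0.99 +/- 2.336686) / (-2.24).
    z_1 = (-0.99 + 2.336686) / (-2.24) = -0.6012,   |z_1| = 0.6012.
    z_2 = (-0.99 - 2.336686) / (-2.24) = 1.4851,   |z_2| = 1.4851.
Moduli of all roots: 0.8000, 0.6012, 1.4851.
All moduli strictly greater than 1? No.
Verdict: Not invertible.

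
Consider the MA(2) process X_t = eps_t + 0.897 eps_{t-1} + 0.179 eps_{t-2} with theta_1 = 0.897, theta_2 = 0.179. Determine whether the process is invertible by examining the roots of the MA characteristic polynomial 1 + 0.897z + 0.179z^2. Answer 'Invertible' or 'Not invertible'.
\text{Invertible}

The MA(q) characteristic polynomial is P(z) = 1 + 0.897z + 0.179z^2.
Invertibility requires all roots to lie outside the unit circle, i.e. |z| > 1 for every root.
Set 1 + (0.897) z + (0.179) z^2 = 0, i.e. a z^2 + b z + c = 0 with a = 0.179, b = 0.897, c = 1.
Discriminant D = b^2 - 4ac = (0.897)^2 - 4*(0.179)*1 = 0.804609 - (0.716) = 0.088609.
D >= 0, so the roots are real: z = (-b +/- sqrt(D)) / (2a) = (-0.897 +/- 0.297673) / (0.358).
  z_1 = (-0.897 + 0.297673) / (0.358) = -1.6741,   |z_1| = 1.6741.
  z_2 = (-0.897 - 0.297673) / (0.358) = -3.3371,   |z_2| = 3.3371.
Moduli of all roots: 1.6741, 3.3371.
All moduli strictly greater than 1? Yes.
Verdict: Invertible.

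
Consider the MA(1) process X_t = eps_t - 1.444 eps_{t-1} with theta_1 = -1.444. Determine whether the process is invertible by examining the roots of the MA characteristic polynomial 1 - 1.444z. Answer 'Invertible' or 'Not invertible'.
\text{Not invertible}

The MA(q) characteristic polynomial is P(z) = 1 - 1.444z.
Invertibility requires all roots to lie outside the unit circle, i.e. |z| > 1 for every root.
This is linear in z: 1 + (-1.444) z = 0  =>  z = -1/(-1.444) = 0.692521,  |z| = 0.692521.
Moduli of all roots: 0.6925.
All moduli strictly greater than 1? No.
Verdict: Not invertible.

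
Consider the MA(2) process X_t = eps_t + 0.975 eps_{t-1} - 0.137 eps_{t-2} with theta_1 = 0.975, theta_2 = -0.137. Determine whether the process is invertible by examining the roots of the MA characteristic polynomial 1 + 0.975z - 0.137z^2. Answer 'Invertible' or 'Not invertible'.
\text{Not invertible}

The MA(q) characteristic polynomial is P(z) = 1 + 0.975z - 0.137z^2.
Invertibility requires all roots to lie outside the unit circle, i.e. |z| > 1 for every root.
Set 1 + (0.975) z + (-0.137) z^2 = 0, i.e. a z^2 + b z + c = 0 with a = -0.137, b = 0.975, c = 1.
Discriminant D = b^2 - 4ac = (0.975)^2 - 4*(-0.137)*1 = 0.950625 - (-0.548) = 1.498625.
D >= 0, so the roots are real: z = (-b +/- sqrt(D)) / (2a) = (-0.975 +/- 1.224183) / (-0.274).
  z_1 = (-0.975 + 1.224183) / (-0.274) = -0.9094,   |z_1| = 0.9094.
  z_2 = (-0.975 - 1.224183) / (-0.274) = 8.0262,   |z_2| = 8.0262.
Moduli of all roots: 0.9094, 8.0262.
All moduli strictly greater than 1? No.
Verdict: Not invertible.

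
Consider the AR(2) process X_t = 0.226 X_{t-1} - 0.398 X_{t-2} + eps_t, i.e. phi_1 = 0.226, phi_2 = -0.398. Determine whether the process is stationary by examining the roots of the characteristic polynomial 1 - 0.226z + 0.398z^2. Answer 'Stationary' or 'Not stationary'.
\text{Stationary}

The AR(p) characteristic polynomial is P(z) = 1 - 0.226z + 0.398z^2.
Stationarity requires all roots to lie outside the unit circle, i.e. |z| > 1 for every root.
Set 1 + (-0.226) z + (0.398) z^2 = 0, i.e. a z^2 + b z + c = 0 with a = 0.398, b = -0.226, c = 1.
Discriminant D = b^2 - 4ac = (-0.226)^2 - 4*(0.398)*1 = 0.051076 - (1.592) = -1.540924.
D < 0, so the roots are the complex-conjugate pair z = (-b +/- i sqrt(-D)) / (2a) = 0.2839 +/- 1.5595i.
For a conjugate pair |z|^2 = z * conj(z) = (product of roots) = c/a = 1/(0.398) = 2.512563, so |z| = sqrt(2.512563) = 1.5851 for both roots.
Moduli of all roots: 1.5851, 1.5851.
All moduli strictly greater than 1? Yes.
Verdict: Stationary.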